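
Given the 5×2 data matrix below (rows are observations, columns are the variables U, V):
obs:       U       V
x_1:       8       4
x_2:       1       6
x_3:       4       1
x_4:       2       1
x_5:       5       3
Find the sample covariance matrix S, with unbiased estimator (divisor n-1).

Step 1 — column means:
  mean(U) = (8 + 1 + 4 + 2 + 5) / 5 = 20/5 = 4
  mean(V) = (4 + 6 + 1 + 1 + 3) / 5 = 15/5 = 3

Step 2 — sample covariance S[i,j] = (1/(n-1)) · Σ_k (x_{k,i} - mean_i) · (x_{k,j} - mean_j), with n-1 = 4.
  S[U,U] = ((4)·(4) + (-3)·(-3) + (0)·(0) + (-2)·(-2) + (1)·(1)) / 4 = 30/4 = 7.5
  S[U,V] = ((4)·(1) + (-3)·(3) + (0)·(-2) + (-2)·(-2) + (1)·(0)) / 4 = -1/4 = -0.25
  S[V,V] = ((1)·(1) + (3)·(3) + (-2)·(-2) + (-2)·(-2) + (0)·(0)) / 4 = 18/4 = 4.5

S is symmetric (S[j,i] = S[i,j]). Assembling:

S = [[7.5, -0.25],
 [-0.25, 4.5]]


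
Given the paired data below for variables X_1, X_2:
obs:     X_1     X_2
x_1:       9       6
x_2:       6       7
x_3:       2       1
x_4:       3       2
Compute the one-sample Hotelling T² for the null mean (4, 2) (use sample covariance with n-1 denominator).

Step 1 — sample mean vector:
  mean(X_1) = (9 + 6 + 2 + 3) / 4 = 20/4 = 5
  mean(X_2) = (6 + 7 + 1 + 2) / 4 = 16/4 = 4
  x̄ = (5, 4),  deviation x̄ - mu_0 = (5, 4) - (4, 2) = (1, 2).

Step 2 — sample covariance matrix, S[i,j] = (1/(n-1)) · Σ_k (x_{k,i} - mean_i) · (x_{k,j} - mean_j), divisor n-1 = 3:
  S[X_1,X_1] = ((4)·(4) + (1)·(1) + (-3)·(-3) + (-2)·(-2)) / 3 = 30/3 = 10
  S[X_1,X_2] = ((4)·(2) + (1)·(3) + (-3)·(-3) + (-2)·(-2)) / 3 = 24/3 = 8
  S[X_2,X_2] = ((2)·(2) + (3)·(3) + (-3)·(-3) + (-2)·(-2)) / 3 = 26/3 = 8.6667
  S = [[10, 8],
 [8, 8.6667]].

Step 3 — invert S. det(S) = 10·8.6667 - (8)² = 22.6667.
  S^{-1} = (1/det) · [[d, -b], [-b, a]] = [[0.3824, -0.3529],
 [-0.3529, 0.4412]].

Step 4 — quadratic form (x̄ - mu_0)^T · S^{-1} · (x̄ - mu_0):
  S^{-1} · (x̄ - mu_0) = (-0.3235, 0.5294),
  (x̄ - mu_0)^T · [...] = (1)·(-0.3235) + (2)·(0.5294) = 0.7353.

Step 5 — scale by n: T² = 4 · 0.7353 = 2.9412.

T² ≈ 2.9412


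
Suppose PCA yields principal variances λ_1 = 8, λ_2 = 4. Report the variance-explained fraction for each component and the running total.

Step 1 — total variance = trace(Sigma) = Σ λ_i = 8 + 4 = 12.

Step 2 — fraction explained by component i = λ_i / Σ λ:
  PC1: 8/12 = 0.6667
  PC2: 4/12 = 0.3333

Step 3 — cumulative fraction after k components = (λ_1 + ... + λ_k) / Σ λ:
  k = 1: 8/12 = 0.6667
  k = 2: (8 + 4)/12 = 12/12 = 1

Summary (fraction, with percent):

explained: PC1 0.6667 (66.67%), PC2 0.3333 (33.33%);  cumulative: 0.6667, 1


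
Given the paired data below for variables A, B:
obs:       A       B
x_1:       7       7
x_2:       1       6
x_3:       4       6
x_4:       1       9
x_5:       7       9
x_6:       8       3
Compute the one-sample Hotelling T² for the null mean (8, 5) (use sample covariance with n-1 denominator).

Step 1 — sample mean vector:
  mean(A) = (7 + 1 + 4 + 1 + 7 + 8) / 6 = 28/6 = 4.6667
  mean(B) = (7 + 6 + 6 + 9 + 9 + 3) / 6 = 40/6 = 6.6667
  x̄ = (4.6667, 6.6667),  deviation x̄ - mu_0 = (4.6667, 6.6667) - (8, 5) = (-3.3333, 1.6667).

Step 2 — sample covariance matrix, S[i,j] = (1/(n-1)) · Σ_k (x_{k,i} - mean_i) · (x_{k,j} - mean_j), divisor n-1 = 5:
  S[A,A] = ((2.3333)·(2.3333) + (-3.6667)·(-3.6667) + (-0.6667)·(-0.6667) + (-3.6667)·(-3.6667) + (2.3333)·(2.3333) + (3.3333)·(3.3333)) / 5 = 49.3333/5 = 9.8667
  S[A,B] = ((2.3333)·(0.3333) + (-3.6667)·(-0.6667) + (-0.6667)·(-0.6667) + (-3.6667)·(2.3333) + (2.3333)·(2.3333) + (3.3333)·(-3.6667)) / 5 = -11.6667/5 = -2.3333
  S[B,B] = ((0.3333)·(0.3333) + (-0.6667)·(-0.6667) + (-0.6667)·(-0.6667) + (2.3333)·(2.3333) + (2.3333)·(2.3333) + (-3.6667)·(-3.6667)) / 5 = 25.3333/5 = 5.0667
  S = [[9.8667, -2.3333],
 [-2.3333, 5.0667]].

Step 3 — invert S. det(S) = 9.8667·5.0667 - (-2.3333)² = 44.5467.
  S^{-1} = (1/det) · [[d, -b], [-b, a]] = [[0.1137, 0.0524],
 [0.0524, 0.2215]].

Step 4 — quadratic form (x̄ - mu_0)^T · S^{-1} · (x̄ - mu_0):
  S^{-1} · (x̄ - mu_0) = (-0.2918, 0.1946),
  (x̄ - mu_0)^T · [...] = (-3.3333)·(-0.2918) + (1.6667)·(0.1946) = 1.297.

Step 5 — scale by n: T² = 6 · 1.297 = 7.7821.

T² ≈ 7.7821


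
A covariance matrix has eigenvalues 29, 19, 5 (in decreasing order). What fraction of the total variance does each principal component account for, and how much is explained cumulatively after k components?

Step 1 — total variance = trace(Sigma) = Σ λ_i = 29 + 19 + 5 = 53.

Step 2 — fraction explained by component i = λ_i / Σ λ:
  PC1: 29/53 = 0.5472
  PC2: 19/53 = 0.3585
  PC3: 5/53 = 0.0943

Step 3 — cumulative fraction after k components = (λ_1 + ... + λ_k) / Σ λ:
  k = 1: 29/53 = 0.5472
  k = 2: (29 + 19)/53 = 48/53 = 0.9057
  k = 3: (29 + 19 + 5)/53 = 53/53 = 1

Summary (fraction, with percent):

explained: PC1 0.5472 (54.72%), PC2 0.3585 (35.85%), PC3 0.0943 (9.43%);  cumulative: 0.5472, 0.9057, 1


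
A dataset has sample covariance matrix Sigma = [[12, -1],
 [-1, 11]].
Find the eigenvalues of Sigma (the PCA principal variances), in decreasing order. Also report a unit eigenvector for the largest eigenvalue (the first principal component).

Step 1 — characteristic polynomial of 2×2 Sigma:
  det(Sigma - λI) = λ² - trace · λ + det = 0.
  trace = 12 + 11 = 23, det = 12·11 - (-1)² = 131.
Step 2 — discriminant:
  Δ = trace² - 4·det = 529 - 524 = 5.
Step 3 — eigenvalues:
  λ = (trace ± √Δ)/2 = (23 ± 2.2361)/2,
  λ_1 = 12.618,  λ_2 = 10.382.

Step 4 — unit eigenvector for λ_1: solve (Sigma - λ_1 I)v = 0. First row:
  (12 - 12.618)·v_x + (-1)·v_y = 0, i.e. (-0.618)·v_x + (-1)·v_y = 0,
  so v ∝ (b, λ_1 - a) = (-1, 0.618); multiply by -1 so the first entry is positive: u = (1, -0.618).
  ||u|| = √((1)² + (-0.618)²) = √(1.382) ≈ 1.1756,
  v_1 = u/||u|| ≈ (0.8507, -0.5257) (||v_1|| = 1).

λ_1 = 12.618,  λ_2 = 10.382;  v_1 ≈ (0.8507, -0.5257)


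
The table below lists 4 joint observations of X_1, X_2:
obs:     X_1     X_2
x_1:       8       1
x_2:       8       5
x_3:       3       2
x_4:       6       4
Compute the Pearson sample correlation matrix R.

Step 1 — column means:
  mean(X_1) = (8 + 8 + 3 + 6) / 4 = 25/4 = 6.25
  mean(X_2) = (1 + 5 + 2 + 4) / 4 = 12/4 = 3

Step 2 — sample variances and covariances s[i,j] = (1/(n-1)) · Σ_k (x_{k,i} - mean_i) · (x_{k,j} - mean_j), with n-1 = 3:
  s[X_1,X_1] = ((1.75)·(1.75) + (1.75)·(1.75) + (-3.25)·(-3.25) + (-0.25)·(-0.25)) / 3 = 16.75/3 = 5.5833
  s[X_1,X_2] = ((1.75)·(-2) + (1.75)·(2) + (-3.25)·(-1) + (-0.25)·(1)) / 3 = 3/3 = 1
  s[X_2,X_2] = ((-2)·(-2) + (2)·(2) + (-1)·(-1) + (1)·(1)) / 3 = 10/3 = 3.3333
  Sample standard deviations s_i = √(s[i,i]):
  s(X_1) = √(5.5833) = 2.3629
  s(X_2) = √(3.3333) = 1.8257

Step 3 — r_{ij} = s_{ij} / (s_i · s_j):
  r[X_1,X_1] = 1 (diagonal).
  r[X_1,X_2] = 1 / (2.3629 · 1.8257) = 1 / 4.3141 = 0.2318
  r[X_2,X_2] = 1 (diagonal).

R is symmetric with unit diagonal. Assembling:

R = [[1, 0.2318],
 [0.2318, 1]]


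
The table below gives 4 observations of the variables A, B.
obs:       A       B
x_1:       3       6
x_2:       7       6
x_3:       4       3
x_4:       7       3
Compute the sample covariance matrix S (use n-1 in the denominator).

Step 1 — column means:
  mean(A) = (3 + 7 + 4 + 7) / 4 = 21/4 = 5.25
  mean(B) = (6 + 6 + 3 + 3) / 4 = 18/4 = 4.5

Step 2 — sample covariance S[i,j] = (1/(n-1)) · Σ_k (x_{k,i} - mean_i) · (x_{k,j} - mean_j), with n-1 = 3.
  S[A,A] = ((-2.25)·(-2.25) + (1.75)·(1.75) + (-1.25)·(-1.25) + (1.75)·(1.75)) / 3 = 12.75/3 = 4.25
  S[A,B] = ((-2.25)·(1.5) + (1.75)·(1.5) + (-1.25)·(-1.5) + (1.75)·(-1.5)) / 3 = -1.5/3 = -0.5
  S[B,B] = ((1.5)·(1.5) + (1.5)·(1.5) + (-1.5)·(-1.5) + (-1.5)·(-1.5)) / 3 = 9/3 = 3

S is symmetric (S[j,i] = S[i,j]). Assembling:

S = [[4.25, -0.5],
 [-0.5, 3]]


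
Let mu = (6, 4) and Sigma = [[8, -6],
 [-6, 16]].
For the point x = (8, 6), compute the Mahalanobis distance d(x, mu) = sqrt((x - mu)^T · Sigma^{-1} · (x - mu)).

Step 1 — centre the observation: (x - mu) = (2, 2).

Step 2 — invert Sigma. det(Sigma) = 8·16 - (-6)² = 92.
  Sigma^{-1} = (1/det) · [[d, -b], [-b, a]] = [[0.1739, 0.0652],
 [0.0652, 0.087]].

Step 3 — form the quadratic (x - mu)^T · Sigma^{-1} · (x - mu):
  Sigma^{-1} · (x - mu) = (0.4783, 0.3043).
  (x - mu)^T · [Sigma^{-1} · (x - mu)] = (2)·(0.4783) + (2)·(0.3043) = 1.5652.

Step 4 — take square root: d = √(1.5652) ≈ 1.2511.

d(x, mu) = √(1.5652) ≈ 1.2511


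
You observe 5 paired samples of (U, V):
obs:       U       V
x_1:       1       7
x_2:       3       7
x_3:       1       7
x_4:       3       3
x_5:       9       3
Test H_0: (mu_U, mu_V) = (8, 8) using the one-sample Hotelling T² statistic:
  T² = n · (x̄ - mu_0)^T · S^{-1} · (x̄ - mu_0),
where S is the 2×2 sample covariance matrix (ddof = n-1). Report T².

Step 1 — sample mean vector:
  mean(U) = (1 + 3 + 1 + 3 + 9) / 5 = 17/5 = 3.4
  mean(V) = (7 + 7 + 7 + 3 + 3) / 5 = 27/5 = 5.4
  x̄ = (3.4, 5.4),  deviation x̄ - mu_0 = (3.4, 5.4) - (8, 8) = (-4.6, -2.6).

Step 2 — sample covariance matrix, S[i,j] = (1/(n-1)) · Σ_k (x_{k,i} - mean_i) · (x_{k,j} - mean_j), divisor n-1 = 4:
  S[U,U] = ((-2.4)·(-2.4) + (-0.4)·(-0.4) + (-2.4)·(-2.4) + (-0.4)·(-0.4) + (5.6)·(5.6)) / 4 = 43.2/4 = 10.8
  S[U,V] = ((-2.4)·(1.6) + (-0.4)·(1.6) + (-2.4)·(1.6) + (-0.4)·(-2.4) + (5.6)·(-2.4)) / 4 = -20.8/4 = -5.2
  S[V,V] = ((1.6)·(1.6) + (1.6)·(1.6) + (1.6)·(1.6) + (-2.4)·(-2.4) + (-2.4)·(-2.4)) / 4 = 19.2/4 = 4.8
  S = [[10.8, -5.2],
 [-5.2, 4.8]].

Step 3 — invert S. det(S) = 10.8·4.8 - (-5.2)² = 24.8.
  S^{-1} = (1/det) · [[d, -b], [-b, a]] = [[0.1935, 0.2097],
 [0.2097, 0.4355]].

Step 4 — quadratic form (x̄ - mu_0)^T · S^{-1} · (x̄ - mu_0):
  S^{-1} · (x̄ - mu_0) = (-1.4355, -2.0968),
  (x̄ - mu_0)^T · [...] = (-4.6)·(-1.4355) + (-2.6)·(-2.0968) = 12.0548.

Step 5 — scale by n: T² = 5 · 12.0548 = 60.2742.

T² ≈ 60.2742


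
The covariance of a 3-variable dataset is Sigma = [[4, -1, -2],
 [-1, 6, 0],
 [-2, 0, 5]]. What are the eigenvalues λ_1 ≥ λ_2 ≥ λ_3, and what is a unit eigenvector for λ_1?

Step 1 — characteristic polynomial p(λ) = det(λI - Sigma) = λ³ - tr·λ² + c_1·λ - det, where tr = trace, c_1 = sum of the principal 2×2 minors, det = det(Sigma):
  tr = 4 + 6 + 5 = 15,
  c_1 = (4·6 - (-1)²) + (4·5 - (-2)²) + (6·5 - (0)²) = 23 + 16 + 30 = 69,
  det = 4·(6·5 - (0)²) - (-1)·((-1)·5 - (0)·(-2)) + (-2)·((-1)·(0) - 6·(-2)) = 4·(30) - (-1)·(-5) + (-2)·(12) = 91.
  So p(λ) = λ³ - 15λ² + 69λ - 91.
Step 2 — look for an integer root (rational root theorem: any rational root is an integer divisor of 91). Testing λ = 7:
  p(7) = 343 - 735 + 483 - 91 = 0  ✓
  Dividing out (λ - 7): p(λ) = (λ - 7)(λ² - 8λ + 13).
Step 3 — remaining eigenvalues from the quadratic λ² - 8λ + 13 = 0:
  Δ = 8² - 4·13 = 64 - 52 = 12,  λ = (8 ± √12)/2 = (8 ± 3.4641)/2 ≈ 5.7321 or 2.2679.
  Sorted: λ_1 = 7,  λ_2 = 5.7321,  λ_3 = 2.2679  (check: sum = 15 = tr ✓).

Step 4 — unit eigenvector for λ_1 = 7: v spans the null space of (Sigma - λ_1 I), whose rows are
  r_1 = (-3, -1, -2),  r_2 = (-1, -1, 0),  r_3 = (-2, 0, -2).
  v is orthogonal to every row, so take v ∝ r_1 × r_2 = ((-1)·(0) - (-2)·(-1), (-2)·(-1) - (-3)·(0), (-3)·(-1) - (-1)·(-1)) = (-2, 2, 2).
  Rescale (divide by 2; multiply by -1 so the first nonzero entry is positive): u = (1, -1, -1).
  ||u|| = √((1)² + (-1)² + (-1)²) = √(3) ≈ 1.7321,  v_1 = u/||u|| ≈ (0.5774, -0.5774, -0.5774) (||v_1|| = 1).

λ_1 = 7,  λ_2 = 5.7321,  λ_3 = 2.2679;  v_1 ≈ (0.5774, -0.5774, -0.5774)


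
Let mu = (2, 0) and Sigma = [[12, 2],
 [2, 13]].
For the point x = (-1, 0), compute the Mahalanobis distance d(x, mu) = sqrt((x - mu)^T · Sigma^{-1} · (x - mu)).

Step 1 — centre the observation: (x - mu) = (-3, 0).

Step 2 — invert Sigma. det(Sigma) = 12·13 - (2)² = 152.
  Sigma^{-1} = (1/det) · [[d, -b], [-b, a]] = [[0.0855, -0.0132],
 [-0.0132, 0.0789]].

Step 3 — form the quadratic (x - mu)^T · Sigma^{-1} · (x - mu):
  Sigma^{-1} · (x - mu) = (-0.2566, 0.0395).
  (x - mu)^T · [Sigma^{-1} · (x - mu)] = (-3)·(-0.2566) + (0)·(0.0395) = 0.7697.

Step 4 — take square root: d = √(0.7697) ≈ 0.8773.

d(x, mu) = √(0.7697) ≈ 0.8773


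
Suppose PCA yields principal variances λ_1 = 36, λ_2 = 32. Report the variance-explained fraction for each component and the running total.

Step 1 — total variance = trace(Sigma) = Σ λ_i = 36 + 32 = 68.

Step 2 — fraction explained by component i = λ_i / Σ λ:
  PC1: 36/68 = 0.5294
  PC2: 32/68 = 0.4706

Step 3 — cumulative fraction after k components = (λ_1 + ... + λ_k) / Σ λ:
  k = 1: 36/68 = 0.5294
  k = 2: (36 + 32)/68 = 68/68 = 1

Summary (fraction, with percent):

explained: PC1 0.5294 (52.94%), PC2 0.4706 (47.06%);  cumulative: 0.5294, 1


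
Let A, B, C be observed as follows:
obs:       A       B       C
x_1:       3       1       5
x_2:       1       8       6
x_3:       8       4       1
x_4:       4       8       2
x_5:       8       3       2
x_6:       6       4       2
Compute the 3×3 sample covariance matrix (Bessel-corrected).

Step 1 — column means:
  mean(A) = (3 + 1 + 8 + 4 + 8 + 6) / 6 = 30/6 = 5
  mean(B) = (1 + 8 + 4 + 8 + 3 + 4) / 6 = 28/6 = 4.6667
  mean(C) = (5 + 6 + 1 + 2 + 2 + 2) / 6 = 18/6 = 3

Step 2 — sample covariance S[i,j] = (1/(n-1)) · Σ_k (x_{k,i} - mean_i) · (x_{k,j} - mean_j), with n-1 = 5.
  S[A,A] = ((-2)·(-2) + (-4)·(-4) + (3)·(3) + (-1)·(-1) + (3)·(3) + (1)·(1)) / 5 = 40/5 = 8
  S[A,B] = ((-2)·(-3.6667) + (-4)·(3.3333) + (3)·(-0.6667) + (-1)·(3.3333) + (3)·(-1.6667) + (1)·(-0.6667)) / 5 = -17/5 = -3.4
  S[A,C] = ((-2)·(2) + (-4)·(3) + (3)·(-2) + (-1)·(-1) + (3)·(-1) + (1)·(-1)) / 5 = -25/5 = -5
  S[B,B] = ((-3.6667)·(-3.6667) + (3.3333)·(3.3333) + (-0.6667)·(-0.6667) + (3.3333)·(3.3333) + (-1.6667)·(-1.6667) + (-0.6667)·(-0.6667)) / 5 = 39.3333/5 = 7.8667
  S[B,C] = ((-3.6667)·(2) + (3.3333)·(3) + (-0.6667)·(-2) + (3.3333)·(-1) + (-1.6667)·(-1) + (-0.6667)·(-1)) / 5 = 3/5 = 0.6
  S[C,C] = ((2)·(2) + (3)·(3) + (-2)·(-2) + (-1)·(-1) + (-1)·(-1) + (-1)·(-1)) / 5 = 20/5 = 4

S is symmetric (S[j,i] = S[i,j]). Assembling:

S = [[8, -3.4, -5],
 [-3.4, 7.8667, 0.6],
 [-5, 0.6, 4]]


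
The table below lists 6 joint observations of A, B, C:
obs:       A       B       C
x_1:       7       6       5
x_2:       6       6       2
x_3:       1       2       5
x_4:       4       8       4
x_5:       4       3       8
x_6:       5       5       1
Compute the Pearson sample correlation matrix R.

Step 1 — column means:
  mean(A) = (7 + 6 + 1 + 4 + 4 + 5) / 6 = 27/6 = 4.5
  mean(B) = (6 + 6 + 2 + 8 + 3 + 5) / 6 = 30/6 = 5
  mean(C) = (5 + 2 + 5 + 4 + 8 + 1) / 6 = 25/6 = 4.1667

Step 2 — sample variances and covariances s[i,j] = (1/(n-1)) · Σ_k (x_{k,i} - mean_i) · (x_{k,j} - mean_j), with n-1 = 5:
  s[A,A] = ((2.5)·(2.5) + (1.5)·(1.5) + (-3.5)·(-3.5) + (-0.5)·(-0.5) + (-0.5)·(-0.5) + (0.5)·(0.5)) / 5 = 21.5/5 = 4.3
  s[A,B] = ((2.5)·(1) + (1.5)·(1) + (-3.5)·(-3) + (-0.5)·(3) + (-0.5)·(-2) + (0.5)·(0)) / 5 = 14/5 = 2.8
  s[A,C] = ((2.5)·(0.8333) + (1.5)·(-2.1667) + (-3.5)·(0.8333) + (-0.5)·(-0.1667) + (-0.5)·(3.8333) + (0.5)·(-3.1667)) / 5 = -7.5/5 = -1.5
  s[B,B] = ((1)·(1) + (1)·(1) + (-3)·(-3) + (3)·(3) + (-2)·(-2) + (0)·(0)) / 5 = 24/5 = 4.8
  s[B,C] = ((1)·(0.8333) + (1)·(-2.1667) + (-3)·(0.8333) + (3)·(-0.1667) + (-2)·(3.8333) + (0)·(-3.1667)) / 5 = -12/5 = -2.4
  s[C,C] = ((0.8333)·(0.8333) + (-2.1667)·(-2.1667) + (0.8333)·(0.8333) + (-0.1667)·(-0.1667) + (3.8333)·(3.8333) + (-3.1667)·(-3.1667)) / 5 = 30.8333/5 = 6.1667
  Sample standard deviations s_i = √(s[i,i]):
  s(A) = √(4.3) = 2.0736
  s(B) = √(4.8) = 2.1909
  s(C) = √(6.1667) = 2.4833

Step 3 — r_{ij} = s_{ij} / (s_i · s_j):
  r[A,A] = 1 (diagonal).
  r[A,B] = 2.8 / (2.0736 · 2.1909) = 2.8 / 4.5431 = 0.6163
  r[A,C] = -1.5 / (2.0736 · 2.4833) = -1.5 / 5.1494 = -0.2913
  r[B,B] = 1 (diagonal).
  r[B,C] = -2.4 / (2.1909 · 2.4833) = -2.4 / 5.4406 = -0.4411
  r[C,C] = 1 (diagonal).

R is symmetric with unit diagonal. Assembling:

R = [[1, 0.6163, -0.2913],
 [0.6163, 1, -0.4411],
 [-0.2913, -0.4411, 1]]


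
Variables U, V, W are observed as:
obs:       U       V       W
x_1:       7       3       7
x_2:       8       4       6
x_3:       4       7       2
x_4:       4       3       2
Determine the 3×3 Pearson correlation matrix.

Step 1 — column means:
  mean(U) = (7 + 8 + 4 + 4) / 4 = 23/4 = 5.75
  mean(V) = (3 + 4 + 7 + 3) / 4 = 17/4 = 4.25
  mean(W) = (7 + 6 + 2 + 2) / 4 = 17/4 = 4.25

Step 2 — sample variances and covariances s[i,j] = (1/(n-1)) · Σ_k (x_{k,i} - mean_i) · (x_{k,j} - mean_j), with n-1 = 3:
  s[U,U] = ((1.25)·(1.25) + (2.25)·(2.25) + (-1.75)·(-1.75) + (-1.75)·(-1.75)) / 3 = 12.75/3 = 4.25
  s[U,V] = ((1.25)·(-1.25) + (2.25)·(-0.25) + (-1.75)·(2.75) + (-1.75)·(-1.25)) / 3 = -4.75/3 = -1.5833
  s[U,W] = ((1.25)·(2.75) + (2.25)·(1.75) + (-1.75)·(-2.25) + (-1.75)·(-2.25)) / 3 = 15.25/3 = 5.0833
  s[V,V] = ((-1.25)·(-1.25) + (-0.25)·(-0.25) + (2.75)·(2.75) + (-1.25)·(-1.25)) / 3 = 10.75/3 = 3.5833
  s[V,W] = ((-1.25)·(2.75) + (-0.25)·(1.75) + (2.75)·(-2.25) + (-1.25)·(-2.25)) / 3 = -7.25/3 = -2.4167
  s[W,W] = ((2.75)·(2.75) + (1.75)·(1.75) + (-2.25)·(-2.25) + (-2.25)·(-2.25)) / 3 = 20.75/3 = 6.9167
  Sample standard deviations s_i = √(s[i,i]):
  s(U) = √(4.25) = 2.0616
  s(V) = √(3.5833) = 1.893
  s(W) = √(6.9167) = 2.63

Step 3 — r_{ij} = s_{ij} / (s_i · s_j):
  r[U,U] = 1 (diagonal).
  r[U,V] = -1.5833 / (2.0616 · 1.893) = -1.5833 / 3.9025 = -0.4057
  r[U,W] = 5.0833 / (2.0616 · 2.63) = 5.0833 / 5.4218 = 0.9376
  r[V,V] = 1 (diagonal).
  r[V,W] = -2.4167 / (1.893 · 2.63) = -2.4167 / 4.9784 = -0.4854
  r[W,W] = 1 (diagonal).

R is symmetric with unit diagonal. Assembling:

R = [[1, -0.4057, 0.9376],
 [-0.4057, 1, -0.4854],
 [0.9376, -0.4854, 1]]


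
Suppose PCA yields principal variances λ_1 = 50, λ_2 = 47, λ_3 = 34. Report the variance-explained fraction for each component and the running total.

Step 1 — total variance = trace(Sigma) = Σ λ_i = 50 + 47 + 34 = 131.

Step 2 — fraction explained by component i = λ_i / Σ λ:
  PC1: 50/131 = 0.3817
  PC2: 47/131 = 0.3588
  PC3: 34/131 = 0.2595

Step 3 — cumulative fraction after k components = (λ_1 + ... + λ_k) / Σ λ:
  k = 1: 50/131 = 0.3817
  k = 2: (50 + 47)/131 = 97/131 = 0.7405
  k = 3: (50 + 47 + 34)/131 = 131/131 = 1

Summary (fraction, with percent):

explained: PC1 0.3817 (38.17%), PC2 0.3588 (35.88%), PC3 0.2595 (25.95%);  cumulative: 0.3817, 0.7405, 1


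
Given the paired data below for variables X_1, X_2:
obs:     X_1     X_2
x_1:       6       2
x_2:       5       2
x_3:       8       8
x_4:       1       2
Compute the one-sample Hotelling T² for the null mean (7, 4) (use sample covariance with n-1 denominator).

Step 1 — sample mean vector:
  mean(X_1) = (6 + 5 + 8 + 1) / 4 = 20/4 = 5
  mean(X_2) = (2 + 2 + 8 + 2) / 4 = 14/4 = 3.5
  x̄ = (5, 3.5),  deviation x̄ - mu_0 = (5, 3.5) - (7, 4) = (-2, -0.5).

Step 2 — sample covariance matrix, S[i,j] = (1/(n-1)) · Σ_k (x_{k,i} - mean_i) · (x_{k,j} - mean_j), divisor n-1 = 3:
  S[X_1,X_1] = ((1)·(1) + (0)·(0) + (3)·(3) + (-4)·(-4)) / 3 = 26/3 = 8.6667
  S[X_1,X_2] = ((1)·(-1.5) + (0)·(-1.5) + (3)·(4.5) + (-4)·(-1.5)) / 3 = 18/3 = 6
  S[X_2,X_2] = ((-1.5)·(-1.5) + (-1.5)·(-1.5) + (4.5)·(4.5) + (-1.5)·(-1.5)) / 3 = 27/3 = 9
  S = [[8.6667, 6],
 [6, 9]].

Step 3 — invert S. det(S) = 8.6667·9 - (6)² = 42.
  S^{-1} = (1/det) · [[d, -b], [-b, a]] = [[0.2143, -0.1429],
 [-0.1429, 0.2063]].

Step 4 — quadratic form (x̄ - mu_0)^T · S^{-1} · (x̄ - mu_0):
  S^{-1} · (x̄ - mu_0) = (-0.3571, 0.1825),
  (x̄ - mu_0)^T · [...] = (-2)·(-0.3571) + (-0.5)·(0.1825) = 0.623.

Step 5 — scale by n: T² = 4 · 0.623 = 2.4921.

T² ≈ 2.4921


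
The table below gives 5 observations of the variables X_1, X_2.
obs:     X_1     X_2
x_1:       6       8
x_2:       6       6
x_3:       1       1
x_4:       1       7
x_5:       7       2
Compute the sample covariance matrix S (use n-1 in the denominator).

Step 1 — column means:
  mean(X_1) = (6 + 6 + 1 + 1 + 7) / 5 = 21/5 = 4.2
  mean(X_2) = (8 + 6 + 1 + 7 + 2) / 5 = 24/5 = 4.8

Step 2 — sample covariance S[i,j] = (1/(n-1)) · Σ_k (x_{k,i} - mean_i) · (x_{k,j} - mean_j), with n-1 = 4.
  S[X_1,X_1] = ((1.8)·(1.8) + (1.8)·(1.8) + (-3.2)·(-3.2) + (-3.2)·(-3.2) + (2.8)·(2.8)) / 4 = 34.8/4 = 8.7
  S[X_1,X_2] = ((1.8)·(3.2) + (1.8)·(1.2) + (-3.2)·(-3.8) + (-3.2)·(2.2) + (2.8)·(-2.8)) / 4 = 5.2/4 = 1.3
  S[X_2,X_2] = ((3.2)·(3.2) + (1.2)·(1.2) + (-3.8)·(-3.8) + (2.2)·(2.2) + (-2.8)·(-2.8)) / 4 = 38.8/4 = 9.7

S is symmetric (S[j,i] = S[i,j]). Assembling:

S = [[8.7, 1.3],
 [1.3, 9.7]]


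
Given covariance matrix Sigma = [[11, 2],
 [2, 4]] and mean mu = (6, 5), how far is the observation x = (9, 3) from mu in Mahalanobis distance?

Step 1 — centre the observation: (x - mu) = (3, -2).

Step 2 — invert Sigma. det(Sigma) = 11·4 - (2)² = 40.
  Sigma^{-1} = (1/det) · [[d, -b], [-b, a]] = [[0.1, -0.05],
 [-0.05, 0.275]].

Step 3 — form the quadratic (x - mu)^T · Sigma^{-1} · (x - mu):
  Sigma^{-1} · (x - mu) = (0.4, -0.7).
  (x - mu)^T · [Sigma^{-1} · (x - mu)] = (3)·(0.4) + (-2)·(-0.7) = 2.6.

Step 4 — take square root: d = √(2.6) ≈ 1.6125.

d(x, mu) = √(2.6) ≈ 1.6125


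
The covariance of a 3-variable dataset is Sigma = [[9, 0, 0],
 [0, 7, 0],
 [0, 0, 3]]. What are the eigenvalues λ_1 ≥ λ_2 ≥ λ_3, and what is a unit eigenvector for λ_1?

Step 1 — characteristic polynomial p(λ) = det(λI - Sigma) = λ³ - tr·λ² + c_1·λ - det, where tr = trace, c_1 = sum of the principal 2×2 minors, det = det(Sigma):
  tr = 9 + 7 + 3 = 19,
  c_1 = (9·7 - (0)²) + (9·3 - (0)²) + (7·3 - (0)²) = 63 + 27 + 21 = 111,
  det = 9·(7·3 - (0)²) - (0)·((0)·3 - (0)·(0)) + (0)·((0)·(0) - 7·(0)) = 9·(21) - (0)·(0) + (0)·(0) = 189.
  So p(λ) = λ³ - 19λ² + 111λ - 189.
Step 2 — look for an integer root (rational root theorem: any rational root is an integer divisor of 189). Testing λ = 3:
  p(3) = 27 - 171 + 333 - 189 = 0  ✓
  Dividing out (λ - 3): p(λ) = (λ - 3)(λ² - 16λ + 63).
Step 3 — remaining eigenvalues from the quadratic λ² - 16λ + 63 = 0:
  Δ = 16² - 4·63 = 256 - 252 = 4,  λ = (16 ± √4)/2 = (16 ± 2)/2 = 9 or 7.
  Sorted: λ_1 = 9,  λ_2 = 7,  λ_3 = 3  (check: sum = 19 = tr ✓).

Step 4 — unit eigenvector for λ_1 = 9: v spans the null space of (Sigma - λ_1 I), whose rows are
  r_1 = (0, 0, 0),  r_2 = (0, -2, 0),  r_3 = (0, 0, -6).
  v is orthogonal to every row, so take v ∝ r_2 × r_3 = ((-2)·(-6) - (0)·(0), (0)·(0) - (0)·(-6), (0)·(0) - (-2)·(0)) = (12, 0, 0).
  Rescale (divide by 12): u = (1, 0, 0).
  ||u|| = √((1)² + (0)² + (0)²) = √(1) = 1,  v_1 = u/||u|| ≈ (1, 0, 0) (||v_1|| = 1).

λ_1 = 9,  λ_2 = 7,  λ_3 = 3;  v_1 ≈ (1, 0, 0)


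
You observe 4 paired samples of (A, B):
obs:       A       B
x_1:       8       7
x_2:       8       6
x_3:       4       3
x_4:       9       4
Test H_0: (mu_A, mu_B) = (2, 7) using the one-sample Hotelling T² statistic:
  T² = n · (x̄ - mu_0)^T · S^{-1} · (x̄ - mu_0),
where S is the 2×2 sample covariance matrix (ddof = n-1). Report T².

Step 1 — sample mean vector:
  mean(A) = (8 + 8 + 4 + 9) / 4 = 29/4 = 7.25
  mean(B) = (7 + 6 + 3 + 4) / 4 = 20/4 = 5
  x̄ = (7.25, 5),  deviation x̄ - mu_0 = (7.25, 5) - (2, 7) = (5.25, -2).

Step 2 — sample covariance matrix, S[i,j] = (1/(n-1)) · Σ_k (x_{k,i} - mean_i) · (x_{k,j} - mean_j), divisor n-1 = 3:
  S[A,A] = ((0.75)·(0.75) + (0.75)·(0.75) + (-3.25)·(-3.25) + (1.75)·(1.75)) / 3 = 14.75/3 = 4.9167
  S[A,B] = ((0.75)·(2) + (0.75)·(1) + (-3.25)·(-2) + (1.75)·(-1)) / 3 = 7/3 = 2.3333
  S[B,B] = ((2)·(2) + (1)·(1) + (-2)·(-2) + (-1)·(-1)) / 3 = 10/3 = 3.3333
  S = [[4.9167, 2.3333],
 [2.3333, 3.3333]].

Step 3 — invert S. det(S) = 4.9167·3.3333 - (2.3333)² = 10.9444.
  S^{-1} = (1/det) · [[d, -b], [-b, a]] = [[0.3046, -0.2132],
 [-0.2132, 0.4492]].

Step 4 — quadratic form (x̄ - mu_0)^T · S^{-1} · (x̄ - mu_0):
  S^{-1} · (x̄ - mu_0) = (2.0254, -2.0178),
  (x̄ - mu_0)^T · [...] = (5.25)·(2.0254) + (-2)·(-2.0178) = 14.6688.

Step 5 — scale by n: T² = 4 · 14.6688 = 58.6751.

T² ≈ 58.6751


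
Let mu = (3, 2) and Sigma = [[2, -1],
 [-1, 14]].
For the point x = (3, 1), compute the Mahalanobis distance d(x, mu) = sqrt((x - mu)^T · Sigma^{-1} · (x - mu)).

Step 1 — centre the observation: (x - mu) = (0, -1).

Step 2 — invert Sigma. det(Sigma) = 2·14 - (-1)² = 27.
  Sigma^{-1} = (1/det) · [[d, -b], [-b, a]] = [[0.5185, 0.037],
 [0.037, 0.0741]].

Step 3 — form the quadratic (x - mu)^T · Sigma^{-1} · (x - mu):
  Sigma^{-1} · (x - mu) = (-0.037, -0.0741).
  (x - mu)^T · [Sigma^{-1} · (x - mu)] = (0)·(-0.037) + (-1)·(-0.0741) = 0.0741.

Step 4 — take square root: d = √(0.0741) ≈ 0.2722.

d(x, mu) = √(0.0741) ≈ 0.2722


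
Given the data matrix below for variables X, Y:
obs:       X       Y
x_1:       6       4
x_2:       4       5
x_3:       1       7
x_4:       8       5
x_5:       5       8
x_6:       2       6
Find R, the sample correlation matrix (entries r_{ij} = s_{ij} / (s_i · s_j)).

Step 1 — column means:
  mean(X) = (6 + 4 + 1 + 8 + 5 + 2) / 6 = 26/6 = 4.3333
  mean(Y) = (4 + 5 + 7 + 5 + 8 + 6) / 6 = 35/6 = 5.8333

Step 2 — sample variances and covariances s[i,j] = (1/(n-1)) · Σ_k (x_{k,i} - mean_i) · (x_{k,j} - mean_j), with n-1 = 5:
  s[X,X] = ((1.6667)·(1.6667) + (-0.3333)·(-0.3333) + (-3.3333)·(-3.3333) + (3.6667)·(3.6667) + (0.6667)·(0.6667) + (-2.3333)·(-2.3333)) / 5 = 33.3333/5 = 6.6667
  s[X,Y] = ((1.6667)·(-1.8333) + (-0.3333)·(-0.8333) + (-3.3333)·(1.1667) + (3.6667)·(-0.8333) + (0.6667)·(2.1667) + (-2.3333)·(0.1667)) / 5 = -8.6667/5 = -1.7333
  s[Y,Y] = ((-1.8333)·(-1.8333) + (-0.8333)·(-0.8333) + (1.1667)·(1.1667) + (-0.8333)·(-0.8333) + (2.1667)·(2.1667) + (0.1667)·(0.1667)) / 5 = 10.8333/5 = 2.1667
  Sample standard deviations s_i = √(s[i,i]):
  s(X) = √(6.6667) = 2.582
  s(Y) = √(2.1667) = 1.472

Step 3 — r_{ij} = s_{ij} / (s_i · s_j):
  r[X,X] = 1 (diagonal).
  r[X,Y] = -1.7333 / (2.582 · 1.472) = -1.7333 / 3.8006 = -0.4561
  r[Y,Y] = 1 (diagonal).

R is symmetric with unit diagonal. Assembling:

R = [[1, -0.4561],
 [-0.4561, 1]]


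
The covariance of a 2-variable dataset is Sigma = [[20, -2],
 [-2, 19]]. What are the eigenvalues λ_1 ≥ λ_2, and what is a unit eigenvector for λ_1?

Step 1 — characteristic polynomial of 2×2 Sigma:
  det(Sigma - λI) = λ² - trace · λ + det = 0.
  trace = 20 + 19 = 39, det = 20·19 - (-2)² = 376.
Step 2 — discriminant:
  Δ = trace² - 4·det = 1521 - 1504 = 17.
Step 3 — eigenvalues:
  λ = (trace ± √Δ)/2 = (39 ± 4.1231)/2,
  λ_1 = 21.5616,  λ_2 = 17.4384.

Step 4 — unit eigenvector for λ_1: solve (Sigma - λ_1 I)v = 0. First row:
  (20 - 21.5616)·v_x + (-2)·v_y = 0, i.e. (-1.5616)·v_x + (-2)·v_y = 0,
  so v ∝ (b, λ_1 - a) = (-2, 1.5616); multiply by -1 so the first entry is positive: u = (2, -1.5616).
  ||u|| = √((2)² + (-1.5616)²) = √(6.4384) ≈ 2.5374,
  v_1 = u/||u|| ≈ (0.7882, -0.6154) (||v_1|| = 1).

λ_1 = 21.5616,  λ_2 = 17.4384;  v_1 ≈ (0.7882, -0.6154)


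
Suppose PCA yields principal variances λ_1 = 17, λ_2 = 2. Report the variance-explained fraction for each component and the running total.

Step 1 — total variance = trace(Sigma) = Σ λ_i = 17 + 2 = 19.

Step 2 — fraction explained by component i = λ_i / Σ λ:
  PC1: 17/19 = 0.8947
  PC2: 2/19 = 0.1053

Step 3 — cumulative fraction after k components = (λ_1 + ... + λ_k) / Σ λ:
  k = 1: 17/19 = 0.8947
  k = 2: (17 + 2)/19 = 19/19 = 1

Summary (fraction, with percent):

explained: PC1 0.8947 (89.47%), PC2 0.1053 (10.53%);  cumulative: 0.8947, 1


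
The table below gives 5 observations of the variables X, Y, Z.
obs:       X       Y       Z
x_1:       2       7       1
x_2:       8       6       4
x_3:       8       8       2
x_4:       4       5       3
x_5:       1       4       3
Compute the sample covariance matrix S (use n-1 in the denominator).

Step 1 — column means:
  mean(X) = (2 + 8 + 8 + 4 + 1) / 5 = 23/5 = 4.6
  mean(Y) = (7 + 6 + 8 + 5 + 4) / 5 = 30/5 = 6
  mean(Z) = (1 + 4 + 2 + 3 + 3) / 5 = 13/5 = 2.6

Step 2 — sample covariance S[i,j] = (1/(n-1)) · Σ_k (x_{k,i} - mean_i) · (x_{k,j} - mean_j), with n-1 = 4.
  S[X,X] = ((-2.6)·(-2.6) + (3.4)·(3.4) + (3.4)·(3.4) + (-0.6)·(-0.6) + (-3.6)·(-3.6)) / 4 = 43.2/4 = 10.8
  S[X,Y] = ((-2.6)·(1) + (3.4)·(0) + (3.4)·(2) + (-0.6)·(-1) + (-3.6)·(-2)) / 4 = 12/4 = 3
  S[X,Z] = ((-2.6)·(-1.6) + (3.4)·(1.4) + (3.4)·(-0.6) + (-0.6)·(0.4) + (-3.6)·(0.4)) / 4 = 5.2/4 = 1.3
  S[Y,Y] = ((1)·(1) + (0)·(0) + (2)·(2) + (-1)·(-1) + (-2)·(-2)) / 4 = 10/4 = 2.5
  S[Y,Z] = ((1)·(-1.6) + (0)·(1.4) + (2)·(-0.6) + (-1)·(0.4) + (-2)·(0.4)) / 4 = -4/4 = -1
  S[Z,Z] = ((-1.6)·(-1.6) + (1.4)·(1.4) + (-0.6)·(-0.6) + (0.4)·(0.4) + (0.4)·(0.4)) / 4 = 5.2/4 = 1.3

S is symmetric (S[j,i] = S[i,j]). Assembling:

S = [[10.8, 3, 1.3],
 [3, 2.5, -1],
 [1.3, -1, 1.3]]


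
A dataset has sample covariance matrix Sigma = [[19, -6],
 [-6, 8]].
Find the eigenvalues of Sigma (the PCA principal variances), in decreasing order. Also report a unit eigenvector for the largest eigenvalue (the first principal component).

Step 1 — characteristic polynomial of 2×2 Sigma:
  det(Sigma - λI) = λ² - trace · λ + det = 0.
  trace = 19 + 8 = 27, det = 19·8 - (-6)² = 116.
Step 2 — discriminant:
  Δ = trace² - 4·det = 729 - 464 = 265.
Step 3 — eigenvalues:
  λ = (trace ± √Δ)/2 = (27 ± 16.2788)/2,
  λ_1 = 21.6394,  λ_2 = 5.3606.

Step 4 — unit eigenvector for λ_1: solve (Sigma - λ_1 I)v = 0. First row:
  (19 - 21.6394)·v_x + (-6)·v_y = 0, i.e. (-2.6394)·v_x + (-6)·v_y = 0,
  so v ∝ (b, λ_1 - a) = (-6, 2.6394); multiply by -1 so the first entry is positive: u = (6, -2.6394).
  ||u|| = √((6)² + (-2.6394)²) = √(42.9665) ≈ 6.5549,
  v_1 = u/||u|| ≈ (0.9153, -0.4027) (||v_1|| = 1).

λ_1 = 21.6394,  λ_2 = 5.3606;  v_1 ≈ (0.9153, -0.4027)


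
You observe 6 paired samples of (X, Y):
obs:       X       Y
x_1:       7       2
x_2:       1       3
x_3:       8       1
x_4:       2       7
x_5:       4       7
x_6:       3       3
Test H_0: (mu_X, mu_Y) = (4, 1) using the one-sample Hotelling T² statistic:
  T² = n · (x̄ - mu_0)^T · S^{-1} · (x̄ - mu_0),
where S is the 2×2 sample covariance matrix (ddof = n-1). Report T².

Step 1 — sample mean vector:
  mean(X) = (7 + 1 + 8 + 2 + 4 + 3) / 6 = 25/6 = 4.1667
  mean(Y) = (2 + 3 + 1 + 7 + 7 + 3) / 6 = 23/6 = 3.8333
  x̄ = (4.1667, 3.8333),  deviation x̄ - mu_0 = (4.1667, 3.8333) - (4, 1) = (0.1667, 2.8333).

Step 2 — sample covariance matrix, S[i,j] = (1/(n-1)) · Σ_k (x_{k,i} - mean_i) · (x_{k,j} - mean_j), divisor n-1 = 5:
  S[X,X] = ((2.8333)·(2.8333) + (-3.1667)·(-3.1667) + (3.8333)·(3.8333) + (-2.1667)·(-2.1667) + (-0.1667)·(-0.1667) + (-1.1667)·(-1.1667)) / 5 = 38.8333/5 = 7.7667
  S[X,Y] = ((2.8333)·(-1.8333) + (-3.1667)·(-0.8333) + (3.8333)·(-2.8333) + (-2.1667)·(3.1667) + (-0.1667)·(3.1667) + (-1.1667)·(-0.8333)) / 5 = -19.8333/5 = -3.9667
  S[Y,Y] = ((-1.8333)·(-1.8333) + (-0.8333)·(-0.8333) + (-2.8333)·(-2.8333) + (3.1667)·(3.1667) + (3.1667)·(3.1667) + (-0.8333)·(-0.8333)) / 5 = 32.8333/5 = 6.5667
  S = [[7.7667, -3.9667],
 [-3.9667, 6.5667]].

Step 3 — invert S. det(S) = 7.7667·6.5667 - (-3.9667)² = 35.2667.
  S^{-1} = (1/det) · [[d, -b], [-b, a]] = [[0.1862, 0.1125],
 [0.1125, 0.2202]].

Step 4 — quadratic form (x̄ - mu_0)^T · S^{-1} · (x̄ - mu_0):
  S^{-1} · (x̄ - mu_0) = (0.3497, 0.6427),
  (x̄ - mu_0)^T · [...] = (0.1667)·(0.3497) + (2.8333)·(0.6427) = 1.8793.

Step 5 — scale by n: T² = 6 · 1.8793 = 11.276.

T² ≈ 11.276


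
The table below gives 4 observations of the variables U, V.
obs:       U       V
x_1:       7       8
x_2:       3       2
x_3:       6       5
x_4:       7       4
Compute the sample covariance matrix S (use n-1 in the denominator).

Step 1 — column means:
  mean(U) = (7 + 3 + 6 + 7) / 4 = 23/4 = 5.75
  mean(V) = (8 + 2 + 5 + 4) / 4 = 19/4 = 4.75

Step 2 — sample covariance S[i,j] = (1/(n-1)) · Σ_k (x_{k,i} - mean_i) · (x_{k,j} - mean_j), with n-1 = 3.
  S[U,U] = ((1.25)·(1.25) + (-2.75)·(-2.75) + (0.25)·(0.25) + (1.25)·(1.25)) / 3 = 10.75/3 = 3.5833
  S[U,V] = ((1.25)·(3.25) + (-2.75)·(-2.75) + (0.25)·(0.25) + (1.25)·(-0.75)) / 3 = 10.75/3 = 3.5833
  S[V,V] = ((3.25)·(3.25) + (-2.75)·(-2.75) + (0.25)·(0.25) + (-0.75)·(-0.75)) / 3 = 18.75/3 = 6.25

S is symmetric (S[j,i] = S[i,j]). Assembling:

S = [[3.5833, 3.5833],
 [3.5833, 6.25]]


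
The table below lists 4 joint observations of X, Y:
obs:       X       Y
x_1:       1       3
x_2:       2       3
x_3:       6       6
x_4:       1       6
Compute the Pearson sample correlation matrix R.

Step 1 — column means:
  mean(X) = (1 + 2 + 6 + 1) / 4 = 10/4 = 2.5
  mean(Y) = (3 + 3 + 6 + 6) / 4 = 18/4 = 4.5

Step 2 — sample variances and covariances s[i,j] = (1/(n-1)) · Σ_k (x_{k,i} - mean_i) · (x_{k,j} - mean_j), with n-1 = 3:
  s[X,X] = ((-1.5)·(-1.5) + (-0.5)·(-0.5) + (3.5)·(3.5) + (-1.5)·(-1.5)) / 3 = 17/3 = 5.6667
  s[X,Y] = ((-1.5)·(-1.5) + (-0.5)·(-1.5) + (3.5)·(1.5) + (-1.5)·(1.5)) / 3 = 6/3 = 2
  s[Y,Y] = ((-1.5)·(-1.5) + (-1.5)·(-1.5) + (1.5)·(1.5) + (1.5)·(1.5)) / 3 = 9/3 = 3
  Sample standard deviations s_i = √(s[i,i]):
  s(X) = √(5.6667) = 2.3805
  s(Y) = √(3) = 1.7321

Step 3 — r_{ij} = s_{ij} / (s_i · s_j):
  r[X,X] = 1 (diagonal).
  r[X,Y] = 2 / (2.3805 · 1.7321) = 2 / 4.1231 = 0.4851
  r[Y,Y] = 1 (diagonal).

R is symmetric with unit diagonal. Assembling:

R = [[1, 0.4851],
 [0.4851, 1]]


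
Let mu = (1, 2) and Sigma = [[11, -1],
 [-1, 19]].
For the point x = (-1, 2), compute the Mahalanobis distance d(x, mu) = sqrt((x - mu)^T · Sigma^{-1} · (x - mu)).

Step 1 — centre the observation: (x - mu) = (-2, 0).

Step 2 — invert Sigma. det(Sigma) = 11·19 - (-1)² = 208.
  Sigma^{-1} = (1/det) · [[d, -b], [-b, a]] = [[0.0913, 0.0048],
 [0.0048, 0.0529]].

Step 3 — form the quadratic (x - mu)^T · Sigma^{-1} · (x - mu):
  Sigma^{-1} · (x - mu) = (-0.1827, -0.0096).
  (x - mu)^T · [Sigma^{-1} · (x - mu)] = (-2)·(-0.1827) + (0)·(-0.0096) = 0.3654.

Step 4 — take square root: d = √(0.3654) ≈ 0.6045.

d(x, mu) = √(0.3654) ≈ 0.6045


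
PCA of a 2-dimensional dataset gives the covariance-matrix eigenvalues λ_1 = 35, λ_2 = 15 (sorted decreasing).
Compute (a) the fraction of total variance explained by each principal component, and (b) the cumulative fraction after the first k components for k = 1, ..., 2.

Step 1 — total variance = trace(Sigma) = Σ λ_i = 35 + 15 = 50.

Step 2 — fraction explained by component i = λ_i / Σ λ:
  PC1: 35/50 = 0.7
  PC2: 15/50 = 0.3

Step 3 — cumulative fraction after k components = (λ_1 + ... + λ_k) / Σ λ:
  k = 1: 35/50 = 0.7
  k = 2: (35 + 15)/50 = 50/50 = 1

Summary (fraction, with percent):

explained: PC1 0.7 (70%), PC2 0.3 (30%);  cumulative: 0.7, 1


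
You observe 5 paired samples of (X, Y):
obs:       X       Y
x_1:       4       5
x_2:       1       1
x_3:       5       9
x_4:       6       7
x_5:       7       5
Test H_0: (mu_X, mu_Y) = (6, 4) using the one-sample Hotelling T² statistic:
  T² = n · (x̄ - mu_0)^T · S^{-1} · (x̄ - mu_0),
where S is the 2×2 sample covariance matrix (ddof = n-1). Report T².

Step 1 — sample mean vector:
  mean(X) = (4 + 1 + 5 + 6 + 7) / 5 = 23/5 = 4.6
  mean(Y) = (5 + 1 + 9 + 7 + 5) / 5 = 27/5 = 5.4
  x̄ = (4.6, 5.4),  deviation x̄ - mu_0 = (4.6, 5.4) - (6, 4) = (-1.4, 1.4).

Step 2 — sample covariance matrix, S[i,j] = (1/(n-1)) · Σ_k (x_{k,i} - mean_i) · (x_{k,j} - mean_j), divisor n-1 = 4:
  S[X,X] = ((-0.6)·(-0.6) + (-3.6)·(-3.6) + (0.4)·(0.4) + (1.4)·(1.4) + (2.4)·(2.4)) / 4 = 21.2/4 = 5.3
  S[X,Y] = ((-0.6)·(-0.4) + (-3.6)·(-4.4) + (0.4)·(3.6) + (1.4)·(1.6) + (2.4)·(-0.4)) / 4 = 18.8/4 = 4.7
  S[Y,Y] = ((-0.4)·(-0.4) + (-4.4)·(-4.4) + (3.6)·(3.6) + (1.6)·(1.6) + (-0.4)·(-0.4)) / 4 = 35.2/4 = 8.8
  S = [[5.3, 4.7],
 [4.7, 8.8]].

Step 3 — invert S. det(S) = 5.3·8.8 - (4.7)² = 24.55.
  S^{-1} = (1/det) · [[d, -b], [-b, a]] = [[0.3585, -0.1914],
 [-0.1914, 0.2159]].

Step 4 — quadratic form (x̄ - mu_0)^T · S^{-1} · (x̄ - mu_0):
  S^{-1} · (x̄ - mu_0) = (-0.7699, 0.5703),
  (x̄ - mu_0)^T · [...] = (-1.4)·(-0.7699) + (1.4)·(0.5703) = 1.8762.

Step 5 — scale by n: T² = 5 · 1.8762 = 9.3809.

T² ≈ 9.3809


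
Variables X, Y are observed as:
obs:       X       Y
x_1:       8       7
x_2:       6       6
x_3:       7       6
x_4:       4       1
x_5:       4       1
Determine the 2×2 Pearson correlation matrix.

Step 1 — column means:
  mean(X) = (8 + 6 + 7 + 4 + 4) / 5 = 29/5 = 5.8
  mean(Y) = (7 + 6 + 6 + 1 + 1) / 5 = 21/5 = 4.2

Step 2 — sample variances and covariances s[i,j] = (1/(n-1)) · Σ_k (x_{k,i} - mean_i) · (x_{k,j} - mean_j), with n-1 = 4:
  s[X,X] = ((2.2)·(2.2) + (0.2)·(0.2) + (1.2)·(1.2) + (-1.8)·(-1.8) + (-1.8)·(-1.8)) / 4 = 12.8/4 = 3.2
  s[X,Y] = ((2.2)·(2.8) + (0.2)·(1.8) + (1.2)·(1.8) + (-1.8)·(-3.2) + (-1.8)·(-3.2)) / 4 = 20.2/4 = 5.05
  s[Y,Y] = ((2.8)·(2.8) + (1.8)·(1.8) + (1.8)·(1.8) + (-3.2)·(-3.2) + (-3.2)·(-3.2)) / 4 = 34.8/4 = 8.7
  Sample standard deviations s_i = √(s[i,i]):
  s(X) = √(3.2) = 1.7889
  s(Y) = √(8.7) = 2.9496

Step 3 — r_{ij} = s_{ij} / (s_i · s_j):
  r[X,X] = 1 (diagonal).
  r[X,Y] = 5.05 / (1.7889 · 2.9496) = 5.05 / 5.2764 = 0.9571
  r[Y,Y] = 1 (diagonal).

R is symmetric with unit diagonal. Assembling:

R = [[1, 0.9571],
 [0.9571, 1]]


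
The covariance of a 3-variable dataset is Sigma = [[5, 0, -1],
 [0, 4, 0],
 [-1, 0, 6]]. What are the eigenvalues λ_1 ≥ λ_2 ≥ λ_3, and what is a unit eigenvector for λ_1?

Step 1 — characteristic polynomial p(λ) = det(λI - Sigma) = λ³ - tr·λ² + c_1·λ - det, where tr = trace, c_1 = sum of the principal 2×2 minors, det = det(Sigma):
  tr = 5 + 4 + 6 = 15,
  c_1 = (5·4 - (0)²) + (5·6 - (-1)²) + (4·6 - (0)²) = 20 + 29 + 24 = 73,
  det = 5·(4·6 - (0)²) - (0)·((0)·6 - (0)·(-1)) + (-1)·((0)·(0) - 4·(-1)) = 5·(24) - (0)·(0) + (-1)·(4) = 116.
  So p(λ) = λ³ - 15λ² + 73λ - 116.
Step 2 — look for an integer root (rational root theorem: any rational root is an integer divisor of 116). Testing λ = 4:
  p(4) = 64 - 240 + 292 - 116 = 0  ✓
  Dividing out (λ - 4): p(λ) = (λ - 4)(λ² - 11λ + 29).
Step 3 — remaining eigenvalues from the quadratic λ² - 11λ + 29 = 0:
  Δ = 11² - 4·29 = 121 - 116 = 5,  λ = (11 ± √5)/2 = (11 ± 2.2361)/2 ≈ 6.618 or 4.382.
  Sorted: λ_1 = 6.618,  λ_2 = 4.382,  λ_3 = 4  (check: sum = 15 = tr ✓).

Step 4 — unit eigenvector for λ_1 ≈ 6.618: v spans the null space of (Sigma - λ_1 I), whose rows are
  r_1 = (-1.618, 0, -1),  r_2 = (0, -2.618, 0),  r_3 = (-1, 0, -0.618).
  v is orthogonal to every row, so take v ∝ r_1 × r_2 = ((0)·(0) - (-1)·(-2.618), (-1)·(0) - (-1.618)·(0), (-1.618)·(-2.618) - (0)·(0)) ≈ (-2.618, 0, 4.2361).
  Rescale (multiply by -1 so the first nonzero entry is positive): u = (2.618, 0, -4.2361).
  ||u|| = √((2.618)² + (0)² + (-4.2361)²) = √(24.7984) ≈ 4.9798,  v_1 = u/||u|| ≈ (0.5257, 0, -0.8507) (||v_1|| = 1).

λ_1 = 6.618,  λ_2 = 4.382,  λ_3 = 4;  v_1 ≈ (0.5257, 0, -0.8507)


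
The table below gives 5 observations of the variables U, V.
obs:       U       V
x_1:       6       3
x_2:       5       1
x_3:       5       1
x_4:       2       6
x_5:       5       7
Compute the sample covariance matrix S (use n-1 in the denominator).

Step 1 — column means:
  mean(U) = (6 + 5 + 5 + 2 + 5) / 5 = 23/5 = 4.6
  mean(V) = (3 + 1 + 1 + 6 + 7) / 5 = 18/5 = 3.6

Step 2 — sample covariance S[i,j] = (1/(n-1)) · Σ_k (x_{k,i} - mean_i) · (x_{k,j} - mean_j), with n-1 = 4.
  S[U,U] = ((1.4)·(1.4) + (0.4)·(0.4) + (0.4)·(0.4) + (-2.6)·(-2.6) + (0.4)·(0.4)) / 4 = 9.2/4 = 2.3
  S[U,V] = ((1.4)·(-0.6) + (0.4)·(-2.6) + (0.4)·(-2.6) + (-2.6)·(2.4) + (0.4)·(3.4)) / 4 = -7.8/4 = -1.95
  S[V,V] = ((-0.6)·(-0.6) + (-2.6)·(-2.6) + (-2.6)·(-2.6) + (2.4)·(2.4) + (3.4)·(3.4)) / 4 = 31.2/4 = 7.8

S is symmetric (S[j,i] = S[i,j]). Assembling:

S = [[2.3, -1.95],
 [-1.95, 7.8]]
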